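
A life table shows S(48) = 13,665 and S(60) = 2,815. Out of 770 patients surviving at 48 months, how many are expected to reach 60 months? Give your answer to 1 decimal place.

158.6

The relevant probability is 2,815/13,665 = 0.206001.
Expected number = 770 × 0.206001 = 158.6.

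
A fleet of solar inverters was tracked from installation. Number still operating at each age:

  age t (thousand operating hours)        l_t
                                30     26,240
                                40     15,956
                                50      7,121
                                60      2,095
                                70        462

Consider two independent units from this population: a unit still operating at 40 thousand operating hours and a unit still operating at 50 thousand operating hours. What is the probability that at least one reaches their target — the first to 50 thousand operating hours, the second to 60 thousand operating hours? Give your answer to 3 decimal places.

0.609

p₁ = l_50/l_40 = 7,121/15,956 = 0.446290; p₂ = l_60/l_50 = 2,095/7,121 = 0.294200.
P(at least one) = 1 − (1−p₁)(1−p₂) = 1 − 0.553710 × 0.705800 = 0.609191.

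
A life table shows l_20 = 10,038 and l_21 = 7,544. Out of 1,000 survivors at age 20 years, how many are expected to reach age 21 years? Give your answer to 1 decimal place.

751.5

The relevant probability is 7,544/10,038 = 0.751544.
Expected number = 1,000 × 0.751544 = 751.5.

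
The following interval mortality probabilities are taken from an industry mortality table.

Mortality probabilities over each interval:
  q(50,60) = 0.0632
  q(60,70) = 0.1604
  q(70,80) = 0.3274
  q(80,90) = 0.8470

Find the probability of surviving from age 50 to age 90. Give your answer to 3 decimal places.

0.081

Chaining the interval survival probabilities: (1 − 0.0632) × (1 − 0.1604) × (1 − 0.3274) × (1 − 0.8470).
= 0.9368 × 0.8396 × 0.6726 × 0.1530 = 0.080941.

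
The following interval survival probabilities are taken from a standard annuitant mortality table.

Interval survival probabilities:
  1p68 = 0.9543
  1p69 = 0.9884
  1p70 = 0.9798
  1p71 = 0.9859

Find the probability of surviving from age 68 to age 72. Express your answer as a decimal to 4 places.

The overall survival probability is 0.9543 × 0.9884 × 0.9798 × 0.9859.
= 0.911146.

0.9111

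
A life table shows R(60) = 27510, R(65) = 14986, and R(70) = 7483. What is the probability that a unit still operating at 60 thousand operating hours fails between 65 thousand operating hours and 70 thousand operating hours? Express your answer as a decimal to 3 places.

0.273

This is the probability of reaching 65 but not 70, conditional on being operational at 60: (R(65) − R(70)) / R(60).
= (14986 − 7483) / 27510 = 7503 / 27510 = 0.272737.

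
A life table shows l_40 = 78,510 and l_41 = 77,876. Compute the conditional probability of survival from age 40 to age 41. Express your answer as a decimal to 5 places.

0.99192

The conditional survival probability is l_41/l_40 = 77,876/78,510 = 0.991925.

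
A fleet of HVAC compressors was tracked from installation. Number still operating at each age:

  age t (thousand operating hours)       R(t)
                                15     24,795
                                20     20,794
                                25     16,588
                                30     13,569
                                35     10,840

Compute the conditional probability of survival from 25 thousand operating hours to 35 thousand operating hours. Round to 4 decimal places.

0.6535

The conditional survival probability is R(35)/R(25) = 10,840/16,588 = 0.653484.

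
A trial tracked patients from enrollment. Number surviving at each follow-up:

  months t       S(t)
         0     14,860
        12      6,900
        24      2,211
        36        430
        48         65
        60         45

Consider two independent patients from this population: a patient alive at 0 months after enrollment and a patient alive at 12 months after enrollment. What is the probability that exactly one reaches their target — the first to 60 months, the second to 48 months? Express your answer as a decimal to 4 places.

p₁ = S(60)/S(0) = 45/14,860 = 0.003028; p₂ = S(48)/S(12) = 65/6,900 = 0.009420.
P(exactly one) = p₁(1−p₂) + (1−p₁)p₂ = 0.002999 + 0.009391 = 0.012391.

0.0124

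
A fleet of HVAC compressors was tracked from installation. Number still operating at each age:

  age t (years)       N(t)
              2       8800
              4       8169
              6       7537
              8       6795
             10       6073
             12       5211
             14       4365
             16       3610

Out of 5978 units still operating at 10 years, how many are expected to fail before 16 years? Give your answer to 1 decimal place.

2424.5

The relevant probability is 1 − 3610/6073 = 0.405566.
Expected number = 5978 × 0.405566 = 2424.5.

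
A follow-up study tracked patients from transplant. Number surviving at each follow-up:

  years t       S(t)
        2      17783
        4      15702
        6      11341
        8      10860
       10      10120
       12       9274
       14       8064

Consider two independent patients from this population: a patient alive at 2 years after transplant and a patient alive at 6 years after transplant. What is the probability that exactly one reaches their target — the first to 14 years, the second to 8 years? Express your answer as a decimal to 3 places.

0.543

p₁ = S(14)/S(2) = 8064/17783 = 0.453467; p₂ = S(8)/S(6) = 10860/11341 = 0.957588.
P(exactly one) = p₁(1−p₂) + (1−p₁)p₂ = 0.019232 + 0.523353 = 0.542586.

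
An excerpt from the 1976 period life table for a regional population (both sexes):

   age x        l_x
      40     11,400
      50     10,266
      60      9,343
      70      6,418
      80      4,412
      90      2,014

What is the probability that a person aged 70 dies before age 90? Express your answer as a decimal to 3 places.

P(die before 90 | alive at 70) = 1 − l_90/l_70 = 1 − 2,014/6,418 = (4,404)/6,418 = 0.686195.

0.686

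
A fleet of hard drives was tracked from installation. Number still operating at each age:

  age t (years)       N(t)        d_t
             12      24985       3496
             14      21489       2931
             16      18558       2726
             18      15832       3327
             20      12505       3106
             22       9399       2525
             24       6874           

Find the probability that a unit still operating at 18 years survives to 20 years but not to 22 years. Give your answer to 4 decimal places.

This is the probability of reaching 20 but not 22, conditional on being operational at 18: (N(20) − N(22)) / N(18).
= (12505 − 9399) / 15832 = 3106 / 15832 = 0.196185.

0.1962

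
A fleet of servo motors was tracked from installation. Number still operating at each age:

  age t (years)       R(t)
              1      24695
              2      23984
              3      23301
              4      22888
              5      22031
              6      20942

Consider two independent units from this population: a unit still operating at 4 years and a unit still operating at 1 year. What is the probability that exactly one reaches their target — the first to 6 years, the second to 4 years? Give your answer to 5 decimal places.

p₁ = R(6)/R(4) = 20942/22888 = 0.914977; p₂ = R(4)/R(1) = 22888/24695 = 0.926827.
P(exactly one) = p₁(1−p₂) + (1−p₁)p₂ = 0.066952 + 0.078802 = 0.145753.

0.14575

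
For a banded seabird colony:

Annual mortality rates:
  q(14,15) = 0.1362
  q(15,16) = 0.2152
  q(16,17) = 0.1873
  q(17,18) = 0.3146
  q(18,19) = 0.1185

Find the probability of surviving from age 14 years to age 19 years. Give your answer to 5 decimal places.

0.33287

P(survive 14→19) = (1 − 0.1362) × (1 − 0.2152) × (1 − 0.1873) × (1 − 0.3146) × (1 − 0.1185).
= 0.8638 × 0.7848 × 0.8127 × 0.6854 × 0.8815 = 0.332866.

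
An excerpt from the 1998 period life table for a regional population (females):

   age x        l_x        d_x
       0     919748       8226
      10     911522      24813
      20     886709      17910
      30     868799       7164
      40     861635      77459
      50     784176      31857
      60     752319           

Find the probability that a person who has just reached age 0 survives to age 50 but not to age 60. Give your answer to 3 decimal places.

0.035

We want 50|10q0 = (l_50 − l_60)/l_0.
This is the probability of reaching 50 but not 60, conditional on being alive at 0: (l_50 − l_60) / l_0.
= (784176 − 752319) / 919748 = 31857 / 919748 = 0.034637.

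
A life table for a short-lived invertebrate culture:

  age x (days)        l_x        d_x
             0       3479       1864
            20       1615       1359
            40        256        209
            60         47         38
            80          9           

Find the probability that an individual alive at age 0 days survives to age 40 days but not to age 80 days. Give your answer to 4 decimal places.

0.0710

This is the probability of reaching 40 but not 80, conditional on being alive at 0: (l_40 − l_80) / l_0.
= (256 − 9) / 3479 = 247 / 3479 = 0.070997.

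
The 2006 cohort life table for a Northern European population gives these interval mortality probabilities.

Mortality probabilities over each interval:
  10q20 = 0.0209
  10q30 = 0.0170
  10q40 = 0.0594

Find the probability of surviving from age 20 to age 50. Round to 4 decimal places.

0.9053

30p20 = (1 − 0.0209) × (1 − 0.0170) × (1 − 0.0594).
= 0.9791 × 0.9830 × 0.9406 = 0.905285.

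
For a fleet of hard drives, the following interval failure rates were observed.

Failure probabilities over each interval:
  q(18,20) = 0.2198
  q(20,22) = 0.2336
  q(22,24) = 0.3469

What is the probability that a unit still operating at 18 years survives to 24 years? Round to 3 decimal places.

0.391

The overall survival probability is (1 − 0.2198) × (1 − 0.2336) × (1 − 0.3469).
= 0.7802 × 0.7664 × 0.6531 = 0.390518.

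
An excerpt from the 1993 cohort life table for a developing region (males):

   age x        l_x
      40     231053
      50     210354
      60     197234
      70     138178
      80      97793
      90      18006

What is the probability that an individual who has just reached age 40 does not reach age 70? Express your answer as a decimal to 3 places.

0.402

P(die before 70 | alive at 40) = 1 − l_70/l_40 = 1 − 138178/231053 = (92875)/231053 = 0.401964.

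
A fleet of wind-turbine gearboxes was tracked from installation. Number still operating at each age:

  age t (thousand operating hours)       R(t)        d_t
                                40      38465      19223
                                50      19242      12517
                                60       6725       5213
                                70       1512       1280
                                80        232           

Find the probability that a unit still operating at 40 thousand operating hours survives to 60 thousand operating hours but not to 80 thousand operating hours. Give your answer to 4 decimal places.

This is the probability of reaching 60 but not 80, conditional on being operational at 40: (R(60) − R(80)) / R(40).
= (6725 − 232) / 38465 = 6493 / 38465 = 0.168803.

0.1688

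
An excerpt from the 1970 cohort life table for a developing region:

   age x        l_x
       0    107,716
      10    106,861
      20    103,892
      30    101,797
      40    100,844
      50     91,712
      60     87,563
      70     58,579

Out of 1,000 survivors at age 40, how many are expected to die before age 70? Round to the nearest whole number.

The relevant probability is 1 − 58,579/100,844 = 0.419113.
Expected number = 1,000 × 0.419113 = 419.

419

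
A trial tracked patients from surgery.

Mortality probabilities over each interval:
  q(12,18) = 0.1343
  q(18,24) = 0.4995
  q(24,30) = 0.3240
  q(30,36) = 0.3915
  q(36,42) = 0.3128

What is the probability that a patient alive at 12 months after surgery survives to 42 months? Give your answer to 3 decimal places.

0.122

Chaining the interval survival probabilities: (1 − 0.1343) × (1 − 0.4995) × (1 − 0.3240) × (1 − 0.3915) × (1 − 0.3128).
= 0.8657 × 0.5005 × 0.6760 × 0.6085 × 0.6872 = 0.122479.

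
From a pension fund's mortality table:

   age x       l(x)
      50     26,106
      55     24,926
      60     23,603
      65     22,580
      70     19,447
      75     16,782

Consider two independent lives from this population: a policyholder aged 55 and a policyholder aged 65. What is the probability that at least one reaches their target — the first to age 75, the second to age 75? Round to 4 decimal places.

0.9161

p₁ = l(75)/l(55) = 16,782/24,926 = 0.673273; p₂ = l(75)/l(65) = 16,782/22,580 = 0.743224.
P(at least one) = 1 − (1−p₁)(1−p₂) = 1 − 0.326727 × 0.256776 = 0.916104.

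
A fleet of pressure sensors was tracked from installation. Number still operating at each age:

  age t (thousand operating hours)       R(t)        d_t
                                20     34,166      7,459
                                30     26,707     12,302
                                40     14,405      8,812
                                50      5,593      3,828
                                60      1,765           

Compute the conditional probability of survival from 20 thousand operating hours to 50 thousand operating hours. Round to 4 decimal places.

The conditional survival probability is R(50)/R(20) = 5,593/34,166 = 0.163701.

0.1637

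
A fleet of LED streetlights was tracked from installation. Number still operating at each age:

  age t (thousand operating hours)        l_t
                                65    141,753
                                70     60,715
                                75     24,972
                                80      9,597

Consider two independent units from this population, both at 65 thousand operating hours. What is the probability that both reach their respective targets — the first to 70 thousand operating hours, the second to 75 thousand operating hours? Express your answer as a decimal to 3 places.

p₁ = l_70/l_65 = 60,715/141,753 = 0.428315; p₂ = l_75/l_65 = 24,972/141,753 = 0.176166.
P(both) = p₁ × p₂ = 0.428315 × 0.176166 = 0.075455.

0.075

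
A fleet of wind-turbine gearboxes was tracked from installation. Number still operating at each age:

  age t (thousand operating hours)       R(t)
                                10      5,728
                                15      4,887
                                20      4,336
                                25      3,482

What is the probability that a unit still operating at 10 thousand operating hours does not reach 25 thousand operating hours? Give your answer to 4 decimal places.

P(fail before 25 | operational at 10) = 1 − R(25)/R(10) = 1 − 3,482/5,728 = (2,246)/5,728 = 0.392109.

0.3921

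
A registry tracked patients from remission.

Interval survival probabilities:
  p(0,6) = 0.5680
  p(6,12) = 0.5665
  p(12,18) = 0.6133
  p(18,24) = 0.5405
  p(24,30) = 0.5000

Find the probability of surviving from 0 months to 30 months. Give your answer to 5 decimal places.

The overall survival probability is 0.5680 × 0.5665 × 0.6133 × 0.5405 × 0.5000.
= 0.053332.

0.05333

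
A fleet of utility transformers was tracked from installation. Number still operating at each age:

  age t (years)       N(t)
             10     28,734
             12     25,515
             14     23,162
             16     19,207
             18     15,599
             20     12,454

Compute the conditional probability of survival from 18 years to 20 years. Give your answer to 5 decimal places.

The conditional survival probability is N(20)/N(18) = 12,454/15,599 = 0.798385.

0.79838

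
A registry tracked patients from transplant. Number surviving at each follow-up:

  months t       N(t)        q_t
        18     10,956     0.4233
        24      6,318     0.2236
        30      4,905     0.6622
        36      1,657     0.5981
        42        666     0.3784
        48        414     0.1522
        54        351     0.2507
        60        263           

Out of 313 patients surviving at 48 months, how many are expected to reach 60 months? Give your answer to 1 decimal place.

The relevant probability is 263/414 = 0.635266.
Expected number = 313 × 0.635266 = 198.8.

198.8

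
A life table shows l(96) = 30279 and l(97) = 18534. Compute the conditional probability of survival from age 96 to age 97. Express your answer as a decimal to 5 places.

0.61211

The conditional survival probability is l(97)/l(96) = 18534/30279 = 0.612107.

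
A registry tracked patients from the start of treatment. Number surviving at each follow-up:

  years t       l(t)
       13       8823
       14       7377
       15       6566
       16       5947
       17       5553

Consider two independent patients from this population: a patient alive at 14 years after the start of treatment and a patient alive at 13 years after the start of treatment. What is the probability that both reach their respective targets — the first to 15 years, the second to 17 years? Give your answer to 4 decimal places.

p₁ = l(15)/l(14) = 6566/7377 = 0.890064; p₂ = l(17)/l(13) = 5553/8823 = 0.629378.
P(both) = p₁ × p₂ = 0.890064 × 0.629378 = 0.560187.

0.5602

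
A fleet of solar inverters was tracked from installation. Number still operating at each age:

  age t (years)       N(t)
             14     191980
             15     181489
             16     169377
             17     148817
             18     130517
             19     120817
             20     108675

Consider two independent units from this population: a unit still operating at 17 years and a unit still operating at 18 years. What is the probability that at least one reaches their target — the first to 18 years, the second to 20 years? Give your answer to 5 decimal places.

p₁ = N(18)/N(17) = 130517/148817 = 0.877030; p₂ = N(20)/N(18) = 108675/130517 = 0.832650.
P(at least one) = 1 − (1−p₁)(1−p₂) = 1 − 0.122970 × 0.167350 = 0.979421.

0.97942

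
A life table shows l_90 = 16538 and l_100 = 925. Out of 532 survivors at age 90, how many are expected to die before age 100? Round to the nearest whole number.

The relevant probability is 1 − 925/16538 = 0.944068.
Expected number = 532 × 0.944068 = 502.

502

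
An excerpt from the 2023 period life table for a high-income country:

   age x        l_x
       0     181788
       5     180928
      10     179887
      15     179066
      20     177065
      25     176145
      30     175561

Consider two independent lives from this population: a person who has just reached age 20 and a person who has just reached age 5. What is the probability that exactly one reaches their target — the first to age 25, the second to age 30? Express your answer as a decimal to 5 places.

p₁ = l_25/l_20 = 176145/177065 = 0.994804; p₂ = l_30/l_5 = 175561/180928 = 0.970336.
P(exactly one) = p₁(1−p₂) + (1−p₁)p₂ = 0.029510 + 0.005042 = 0.034552.

0.03455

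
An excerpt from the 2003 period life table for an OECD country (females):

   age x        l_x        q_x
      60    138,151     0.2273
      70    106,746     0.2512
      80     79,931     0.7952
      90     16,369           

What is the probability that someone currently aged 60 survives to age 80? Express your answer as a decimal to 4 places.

0.5786

We want 20p60 = l_80/l_60.
The conditional survival probability is l_80/l_60 = 79,931/138,151 = 0.578577.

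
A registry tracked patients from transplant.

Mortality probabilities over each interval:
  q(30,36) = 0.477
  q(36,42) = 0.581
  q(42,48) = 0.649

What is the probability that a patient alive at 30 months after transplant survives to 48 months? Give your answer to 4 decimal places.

Chaining the interval survival probabilities: (1 − 0.477) × (1 − 0.581) × (1 − 0.649).
= 0.523 × 0.419 × 0.351 = 0.076917.

0.0769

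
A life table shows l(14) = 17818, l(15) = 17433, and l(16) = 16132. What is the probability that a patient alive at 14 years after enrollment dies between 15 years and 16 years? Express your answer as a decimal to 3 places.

This is the probability of reaching 15 but not 16, conditional on being alive at 14: (l(15) − l(16)) / l(14).
= (17433 − 16132) / 17818 = 1301 / 17818 = 0.073016.

0.073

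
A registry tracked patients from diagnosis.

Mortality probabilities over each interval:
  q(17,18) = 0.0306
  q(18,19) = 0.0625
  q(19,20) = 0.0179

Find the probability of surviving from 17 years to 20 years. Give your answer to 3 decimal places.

The overall survival probability is (1 − 0.0306) × (1 − 0.0625) × (1 − 0.0179).
= 0.9694 × 0.9375 × 0.9821 = 0.892545.

0.893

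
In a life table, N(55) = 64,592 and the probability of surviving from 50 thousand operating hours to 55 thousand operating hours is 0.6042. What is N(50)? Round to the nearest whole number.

106905

N(50) = N(55) / p = 64,592 / 0.6042 = 106905.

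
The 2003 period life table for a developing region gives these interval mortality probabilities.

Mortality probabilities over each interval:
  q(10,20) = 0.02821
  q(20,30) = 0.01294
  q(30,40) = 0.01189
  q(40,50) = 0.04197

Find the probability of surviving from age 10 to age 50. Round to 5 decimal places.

P(survive 10→50) = (1 − 0.02821) × (1 − 0.01294) × (1 − 0.01189) × (1 − 0.04197).
= 0.97179 × 0.98706 × 0.98811 × 0.95803 = 0.908030.

0.90803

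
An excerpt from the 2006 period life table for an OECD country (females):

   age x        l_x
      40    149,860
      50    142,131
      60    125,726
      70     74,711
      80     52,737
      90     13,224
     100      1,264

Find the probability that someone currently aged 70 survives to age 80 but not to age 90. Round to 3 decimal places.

This is the probability of reaching 80 but not 90, conditional on being alive at 70: (l_80 − l_90) / l_70.
= (52,737 − 13,224) / 74,711 = 39,513 / 74,711 = 0.528878.

0.529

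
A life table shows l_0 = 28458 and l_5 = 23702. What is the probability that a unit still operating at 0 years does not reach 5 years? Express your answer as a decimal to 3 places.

P(fail before 5 | operational at 0) = 1 − l_5/l_0 = 1 − 23702/28458 = (4756)/28458 = 0.167123.

0.167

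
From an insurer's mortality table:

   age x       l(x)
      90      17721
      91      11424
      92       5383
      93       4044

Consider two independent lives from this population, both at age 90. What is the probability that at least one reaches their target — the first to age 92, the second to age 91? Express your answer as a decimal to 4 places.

p₁ = l(92)/l(90) = 5383/17721 = 0.303764; p₂ = l(91)/l(90) = 11424/17721 = 0.644659.
P(at least one) = 1 − (1−p₁)(1−p₂) = 1 − 0.696236 × 0.355341 = 0.752599.

0.7526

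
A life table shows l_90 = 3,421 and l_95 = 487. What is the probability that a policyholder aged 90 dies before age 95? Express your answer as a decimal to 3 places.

0.858

P(die before 95 | alive at 90) = 1 − l_95/l_90 = 1 − 487/3,421 = (2,934)/3,421 = 0.857644.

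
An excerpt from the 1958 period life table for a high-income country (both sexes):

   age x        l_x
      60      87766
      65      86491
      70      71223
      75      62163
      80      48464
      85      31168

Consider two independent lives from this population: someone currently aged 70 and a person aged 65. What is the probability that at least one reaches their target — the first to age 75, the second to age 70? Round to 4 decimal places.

p₁ = l_75/l_70 = 62163/71223 = 0.872794; p₂ = l_70/l_65 = 71223/86491 = 0.823473.
P(at least one) = 1 − (1−p₁)(1−p₂) = 1 − 0.127206 × 0.176527 = 0.977545.

0.9775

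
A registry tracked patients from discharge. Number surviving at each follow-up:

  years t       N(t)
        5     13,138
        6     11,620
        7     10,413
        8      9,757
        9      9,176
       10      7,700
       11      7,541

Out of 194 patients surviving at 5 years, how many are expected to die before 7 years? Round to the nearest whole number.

The relevant probability is 1 − 10,413/13,138 = 0.207414.
Expected number = 194 × 0.207414 = 40.

40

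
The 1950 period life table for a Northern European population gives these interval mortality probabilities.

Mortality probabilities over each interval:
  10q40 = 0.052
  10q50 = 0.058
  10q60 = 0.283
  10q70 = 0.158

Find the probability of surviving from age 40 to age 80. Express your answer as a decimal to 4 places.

0.5391

Survival from 40 to 80 is the product of surviving each interval: (1 − 0.052) × (1 − 0.058) × (1 − 0.283) × (1 − 0.158).
= 0.948 × 0.942 × 0.717 × 0.842 = 0.539126.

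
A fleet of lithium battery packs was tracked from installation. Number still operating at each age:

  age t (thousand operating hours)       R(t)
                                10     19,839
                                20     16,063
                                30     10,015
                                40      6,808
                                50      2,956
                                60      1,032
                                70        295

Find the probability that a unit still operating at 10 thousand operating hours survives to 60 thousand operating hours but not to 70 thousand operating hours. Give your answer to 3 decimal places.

0.037

This is the probability of reaching 60 but not 70, conditional on being operational at 10: (R(60) − R(70)) / R(10).
= (1,032 − 295) / 19,839 = 737 / 19,839 = 0.037149.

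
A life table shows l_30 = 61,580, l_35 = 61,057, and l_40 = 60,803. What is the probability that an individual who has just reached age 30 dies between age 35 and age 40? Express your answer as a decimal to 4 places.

We want 5|5q30 = (l_35 − l_40)/l_30.
This is the probability of reaching 35 but not 40, conditional on being alive at 30: (l_35 − l_40) / l_30.
= (61,057 − 60,803) / 61,580 = 254 / 61,580 = 0.004125.

0.0041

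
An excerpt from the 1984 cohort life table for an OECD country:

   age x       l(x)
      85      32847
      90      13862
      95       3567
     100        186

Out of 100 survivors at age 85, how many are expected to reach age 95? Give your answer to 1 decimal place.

10.9

The relevant probability is 3567/32847 = 0.108594.
Expected number = 100 × 0.108594 = 10.9.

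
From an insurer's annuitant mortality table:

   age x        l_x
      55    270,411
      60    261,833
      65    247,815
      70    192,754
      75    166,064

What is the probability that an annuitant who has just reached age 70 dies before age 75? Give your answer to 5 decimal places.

0.13847

P(die before 75 | alive at 70) = 1 − l_75/l_70 = 1 − 166,064/192,754 = (26,690)/192,754 = 0.138467.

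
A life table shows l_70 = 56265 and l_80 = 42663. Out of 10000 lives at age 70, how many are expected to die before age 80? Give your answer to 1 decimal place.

The relevant probability is 1 − 42663/56265 = 0.241749.
Expected number = 10000 × 0.241749 = 2417.5.

2417.5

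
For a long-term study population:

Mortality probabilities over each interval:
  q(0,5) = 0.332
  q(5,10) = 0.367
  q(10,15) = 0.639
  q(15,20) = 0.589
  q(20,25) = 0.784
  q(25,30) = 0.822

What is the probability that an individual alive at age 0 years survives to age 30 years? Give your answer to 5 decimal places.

P(survive 0→30) = (1 − 0.332) × (1 − 0.367) × (1 − 0.639) × (1 − 0.589) × (1 − 0.784) × (1 − 0.822).
= 0.668 × 0.633 × 0.361 × 0.411 × 0.216 × 0.178 = 0.002412.

0.00241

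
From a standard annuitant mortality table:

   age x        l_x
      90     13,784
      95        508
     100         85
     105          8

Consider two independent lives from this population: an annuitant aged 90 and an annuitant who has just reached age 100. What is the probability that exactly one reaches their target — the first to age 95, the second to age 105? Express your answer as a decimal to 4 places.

p₁ = l_95/l_90 = 508/13,784 = 0.036854; p₂ = l_105/l_100 = 8/85 = 0.094118.
P(exactly one) = p₁(1−p₂) + (1−p₁)p₂ = 0.033385 + 0.090649 = 0.124035.

0.1240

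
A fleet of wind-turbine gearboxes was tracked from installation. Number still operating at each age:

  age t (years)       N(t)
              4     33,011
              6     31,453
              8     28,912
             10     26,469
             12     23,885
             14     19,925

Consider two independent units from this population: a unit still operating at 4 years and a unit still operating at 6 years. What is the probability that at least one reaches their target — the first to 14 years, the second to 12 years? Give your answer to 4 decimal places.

0.9046

p₁ = N(14)/N(4) = 19,925/33,011 = 0.603587; p₂ = N(12)/N(6) = 23,885/31,453 = 0.759387.
P(at least one) = 1 − (1−p₁)(1−p₂) = 1 − 0.396413 × 0.240613 = 0.904618.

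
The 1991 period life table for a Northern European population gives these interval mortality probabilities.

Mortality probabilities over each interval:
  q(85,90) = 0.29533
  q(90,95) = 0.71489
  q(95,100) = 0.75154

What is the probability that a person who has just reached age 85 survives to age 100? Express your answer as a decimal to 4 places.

0.0499

Chaining the interval survival probabilities: (1 − 0.29533) × (1 − 0.71489) × (1 − 0.75154).
= 0.70467 × 0.28511 × 0.24846 = 0.049918.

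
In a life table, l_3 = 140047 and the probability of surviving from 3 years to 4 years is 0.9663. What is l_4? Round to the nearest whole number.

135327

l_4 = l_3 × p = 140047 × 0.9663 = 135327.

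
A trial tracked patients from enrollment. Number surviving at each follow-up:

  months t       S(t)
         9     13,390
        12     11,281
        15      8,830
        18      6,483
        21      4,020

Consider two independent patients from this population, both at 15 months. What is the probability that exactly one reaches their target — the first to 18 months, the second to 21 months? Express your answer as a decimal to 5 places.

0.52095

p₁ = S(18)/S(15) = 6,483/8,830 = 0.734202; p₂ = S(21)/S(15) = 4,020/8,830 = 0.455266.
P(exactly one) = p₁(1−p₂) + (1−p₁)p₂ = 0.399945 + 0.121009 = 0.520954.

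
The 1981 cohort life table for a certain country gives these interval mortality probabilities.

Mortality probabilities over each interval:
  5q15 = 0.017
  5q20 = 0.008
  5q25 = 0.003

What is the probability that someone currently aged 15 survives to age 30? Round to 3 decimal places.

The overall survival probability is (1 − 0.017) × (1 − 0.008) × (1 − 0.003).
= 0.983 × 0.992 × 0.997 = 0.972211.

0.972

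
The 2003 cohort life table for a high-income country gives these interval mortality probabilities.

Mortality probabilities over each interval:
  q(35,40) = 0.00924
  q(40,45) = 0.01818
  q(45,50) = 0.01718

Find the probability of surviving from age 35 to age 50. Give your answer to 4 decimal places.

0.9560

P(survive 35→50) = (1 − 0.00924) × (1 − 0.01818) × (1 − 0.01718).
= 0.99076 × 0.98182 × 0.98282 = 0.956036.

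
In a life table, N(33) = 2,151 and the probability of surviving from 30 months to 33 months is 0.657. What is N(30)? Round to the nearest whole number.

N(30) = N(33) / p = 2,151 / 0.657 = 3274.

3274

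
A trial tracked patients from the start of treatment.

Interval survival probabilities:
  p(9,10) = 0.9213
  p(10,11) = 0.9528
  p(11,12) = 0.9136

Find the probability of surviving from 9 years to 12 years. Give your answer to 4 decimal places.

P(survive 9→12) = 0.9213 × 0.9528 × 0.9136.
= 0.801971.

0.8020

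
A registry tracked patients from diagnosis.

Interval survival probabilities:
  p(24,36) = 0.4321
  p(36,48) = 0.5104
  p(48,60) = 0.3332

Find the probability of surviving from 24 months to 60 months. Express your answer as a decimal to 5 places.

Chaining the interval survival probabilities: 0.4321 × 0.5104 × 0.3332.
= 0.073485.

0.07349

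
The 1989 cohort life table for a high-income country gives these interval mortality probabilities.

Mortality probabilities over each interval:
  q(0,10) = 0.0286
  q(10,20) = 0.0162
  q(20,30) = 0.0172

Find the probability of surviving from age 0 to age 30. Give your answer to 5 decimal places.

Chaining the interval survival probabilities: (1 − 0.0286) × (1 − 0.0162) × (1 − 0.0172).
= 0.9714 × 0.9838 × 0.9828 = 0.939226.

0.93923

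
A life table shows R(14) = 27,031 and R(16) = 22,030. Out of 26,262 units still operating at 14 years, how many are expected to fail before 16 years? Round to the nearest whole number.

4859

The relevant probability is 1 − 22,030/27,031 = 0.185010.
Expected number = 26,262 × 0.185010 = 4859.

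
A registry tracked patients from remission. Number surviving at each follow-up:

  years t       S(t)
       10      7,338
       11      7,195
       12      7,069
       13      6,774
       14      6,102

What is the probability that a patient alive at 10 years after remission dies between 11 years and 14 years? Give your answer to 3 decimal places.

This is the probability of reaching 11 but not 14, conditional on being alive at 10: (S(11) − S(14)) / S(10).
= (7,195 − 6,102) / 7,338 = 1,093 / 7,338 = 0.148951.

0.149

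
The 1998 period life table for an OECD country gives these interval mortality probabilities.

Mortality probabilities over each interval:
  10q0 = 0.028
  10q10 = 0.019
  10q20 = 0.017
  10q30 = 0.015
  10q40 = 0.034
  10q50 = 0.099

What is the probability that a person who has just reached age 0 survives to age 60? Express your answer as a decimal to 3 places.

0.804

Chaining the interval survival probabilities: (1 − 0.028) × (1 − 0.019) × (1 − 0.017) × (1 − 0.015) × (1 − 0.034) × (1 − 0.099).
= 0.972 × 0.981 × 0.983 × 0.985 × 0.966 × 0.901 = 0.803576.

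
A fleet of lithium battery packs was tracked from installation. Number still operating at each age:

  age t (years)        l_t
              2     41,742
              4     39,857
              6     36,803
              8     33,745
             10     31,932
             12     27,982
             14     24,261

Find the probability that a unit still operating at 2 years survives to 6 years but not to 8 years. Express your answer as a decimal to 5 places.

0.07326

This is the probability of reaching 6 but not 8, conditional on being operational at 2: (l_6 − l_8) / l_2.
= (36,803 − 33,745) / 41,742 = 3,058 / 41,742 = 0.073260.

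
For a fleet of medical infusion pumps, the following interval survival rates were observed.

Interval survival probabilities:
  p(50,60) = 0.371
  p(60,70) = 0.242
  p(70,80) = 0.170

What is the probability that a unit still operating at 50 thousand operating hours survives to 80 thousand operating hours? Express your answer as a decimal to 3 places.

Chaining the interval survival probabilities: 0.371 × 0.242 × 0.170.
= 0.015263.

0.015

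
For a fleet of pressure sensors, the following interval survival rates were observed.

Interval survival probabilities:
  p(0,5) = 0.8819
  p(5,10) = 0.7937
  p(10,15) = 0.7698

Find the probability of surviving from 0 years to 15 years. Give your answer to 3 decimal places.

The overall survival probability is 0.8819 × 0.7937 × 0.7698.
= 0.538832.

0.539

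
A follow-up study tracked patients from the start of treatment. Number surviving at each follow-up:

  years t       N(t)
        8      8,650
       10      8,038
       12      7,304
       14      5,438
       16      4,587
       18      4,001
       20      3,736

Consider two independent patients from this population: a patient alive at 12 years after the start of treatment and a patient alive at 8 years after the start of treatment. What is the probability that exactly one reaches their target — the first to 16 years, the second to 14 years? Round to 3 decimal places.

p₁ = N(16)/N(12) = 4,587/7,304 = 0.628012; p₂ = N(14)/N(8) = 5,438/8,650 = 0.628671.
P(exactly one) = p₁(1−p₂) + (1−p₁)p₂ = 0.233199 + 0.233858 = 0.467057.

0.467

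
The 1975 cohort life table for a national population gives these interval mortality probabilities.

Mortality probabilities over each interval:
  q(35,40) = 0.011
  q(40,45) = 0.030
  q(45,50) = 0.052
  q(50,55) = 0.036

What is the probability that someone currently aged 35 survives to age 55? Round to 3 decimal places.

0.877

The overall survival probability is (1 − 0.011) × (1 − 0.030) × (1 − 0.052) × (1 − 0.036).
= 0.989 × 0.970 × 0.948 × 0.964 = 0.876705.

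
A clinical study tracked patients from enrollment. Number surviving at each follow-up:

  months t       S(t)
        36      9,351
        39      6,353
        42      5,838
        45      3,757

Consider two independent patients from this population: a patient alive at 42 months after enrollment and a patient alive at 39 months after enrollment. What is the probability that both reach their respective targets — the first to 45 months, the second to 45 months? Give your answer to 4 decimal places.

p₁ = S(45)/S(42) = 3,757/5,838 = 0.643542; p₂ = S(45)/S(39) = 3,757/6,353 = 0.591374.
P(both) = p₁ × p₂ = 0.643542 × 0.591374 = 0.380574.

0.3806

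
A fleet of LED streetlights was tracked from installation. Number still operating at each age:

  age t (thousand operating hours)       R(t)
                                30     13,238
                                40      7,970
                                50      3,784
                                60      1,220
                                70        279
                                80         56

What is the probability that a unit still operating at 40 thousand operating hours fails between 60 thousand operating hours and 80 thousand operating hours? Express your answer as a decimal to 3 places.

0.146

This is the probability of reaching 60 but not 80, conditional on being operational at 40: (R(60) − R(80)) / R(40).
= (1,220 − 56) / 7,970 = 1,164 / 7,970 = 0.146048.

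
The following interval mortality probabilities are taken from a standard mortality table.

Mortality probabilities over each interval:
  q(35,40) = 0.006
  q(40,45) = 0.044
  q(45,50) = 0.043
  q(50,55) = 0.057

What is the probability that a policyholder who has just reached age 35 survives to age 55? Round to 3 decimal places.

0.858

Survival from 35 to 55 is the product of surviving each interval: (1 − 0.006) × (1 − 0.044) × (1 − 0.043) × (1 − 0.057).
= 0.994 × 0.956 × 0.957 × 0.943 = 0.857567.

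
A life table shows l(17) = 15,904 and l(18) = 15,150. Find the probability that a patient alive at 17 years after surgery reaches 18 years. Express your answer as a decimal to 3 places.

The conditional survival probability is l(18)/l(17) = 15,150/15,904 = 0.952591.

0.953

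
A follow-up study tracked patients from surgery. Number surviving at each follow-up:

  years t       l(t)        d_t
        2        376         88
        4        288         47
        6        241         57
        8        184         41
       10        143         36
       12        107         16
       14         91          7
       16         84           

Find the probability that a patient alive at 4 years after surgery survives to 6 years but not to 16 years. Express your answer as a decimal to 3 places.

This is the probability of reaching 6 but not 16, conditional on being alive at 4: (l(6) − l(16)) / l(4).
= (241 − 84) / 288 = 157 / 288 = 0.545139.

0.545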